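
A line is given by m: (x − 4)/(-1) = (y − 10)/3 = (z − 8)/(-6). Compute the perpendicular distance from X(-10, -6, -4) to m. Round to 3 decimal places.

m has direction (-1, 3, -6) through (4, 10, 8).
Taking (4, 10, 8) on m with direction v = (-1, 3, -6): w = X − (4, 10, 8) = (-14, -16, -12), and w × v = (132, -72, -58).
Distance = |w × v| / |v| = √25972 / √46 ≈ 23.761.

23.761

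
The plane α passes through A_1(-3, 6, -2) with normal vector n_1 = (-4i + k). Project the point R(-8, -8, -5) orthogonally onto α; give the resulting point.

α: n_1·r = n_1·A_1 gives -4x + z = 10.
Foot = R − λn with λ = (n·R − d)/|n|² = (27 − 10)/17 = 1.
Foot = (-8, -8, -5) − 1·(-4, 0, 1) = (-4, -8, -6).

(-4, -8, -6)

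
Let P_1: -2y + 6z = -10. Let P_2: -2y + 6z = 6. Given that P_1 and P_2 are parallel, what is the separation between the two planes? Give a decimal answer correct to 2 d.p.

Same normal n = (0, -2, 6) with |n| = √40; distance = |-10 − 6| / |n| = 16/√40 ≈ 2.53.

2.53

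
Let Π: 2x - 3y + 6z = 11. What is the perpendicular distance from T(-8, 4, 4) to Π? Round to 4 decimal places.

n·T − d = (2)·(-8) + (-3)·(4) + (6)·(4) − 11 = -15; |n| = √49.
Distance = |-15| / √49 = 15/√49 ≈ 2.1429.

2.1429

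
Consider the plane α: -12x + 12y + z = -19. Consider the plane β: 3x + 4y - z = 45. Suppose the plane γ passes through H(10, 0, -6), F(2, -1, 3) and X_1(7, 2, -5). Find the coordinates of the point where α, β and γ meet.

(6, 5, -7)

HF = (-8, -1, 9), HX_1 = (-3, 2, 1); a normal to γ is HF × HX_1 = (-19, -19, -19).
Using H: γ has equation -19x - 19y - 19z = -76.
Solving the 3×3 linear system -12x + 12y + z = -19, 3x + 4y - z = 45, -19x - 19y - 19z = -76 (e.g. by elimination or Cramer's rule, determinant = 2071) gives (6, 5, -7).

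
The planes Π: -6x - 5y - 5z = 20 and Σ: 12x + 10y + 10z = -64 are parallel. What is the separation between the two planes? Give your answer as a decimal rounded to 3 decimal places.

1.294

Rescale Σ by 1/(-2): -6x - 5y - 5z = 32. Then distance = |20 − 32| / √86 ≈ 1.294.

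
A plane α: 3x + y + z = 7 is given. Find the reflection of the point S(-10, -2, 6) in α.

λ = (n·S − d)/|n|² = (-26 − 7)/11 = -3.
Reflection = S − 2λn = (-10, -2, 6) − (-6)·(3, 1, 1) = (8, 4, 12).

(8, 4, 12)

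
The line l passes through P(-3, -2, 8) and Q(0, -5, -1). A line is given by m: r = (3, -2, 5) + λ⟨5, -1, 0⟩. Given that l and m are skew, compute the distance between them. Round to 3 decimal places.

A direction vector for l is Q − P = (3, -3, -9).
Common perpendicular direction n = (3, -3, -9) × (5, -1, 0) = (-9, -45, 12).
With w = (3, -2, 5) − (-3, -2, 8) = (6, 0, -3), w · n = -90.
Distance = |w · n| / |n| = |-90| / √2250 ≈ 1.897.

1.897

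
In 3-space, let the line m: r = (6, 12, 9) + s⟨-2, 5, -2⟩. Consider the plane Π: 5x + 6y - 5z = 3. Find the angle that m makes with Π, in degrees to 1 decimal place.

sin θ = |n·v| / (|n||v|) = |30| / (√86 · √33) = 0.56314.
θ ≈ 34.3°.

34.3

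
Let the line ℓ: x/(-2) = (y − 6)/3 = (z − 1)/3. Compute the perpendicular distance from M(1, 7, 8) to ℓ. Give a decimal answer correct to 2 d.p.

5.39

ℓ has direction (-2, 3, 3) through (0, 6, 1).
Taking (0, 6, 1) on ℓ with direction v = (-2, 3, 3): w = M − (0, 6, 1) = (1, 1, 7), and w × v = (-18, -17, 5).
Distance = |w × v| / |v| = √638 / √22 ≈ 5.39.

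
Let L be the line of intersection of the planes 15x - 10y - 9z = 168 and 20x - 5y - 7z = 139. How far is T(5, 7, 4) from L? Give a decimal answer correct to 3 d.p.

16.874

Direction of L: (15, -10, -9) × (20, -5, -7) = (25, -75, 125).
A point on L: solving the two plane equations with x = 3 gives (3, -6, -7).
Taking (3, -6, -7) on L with direction v = (25, -75, 125): w = T − (3, -6, -7) = (2, 13, 11), and w × v = (2450, 25, -475).
Distance = |w × v| / |v| = √6228750 / √21875 ≈ 16.874.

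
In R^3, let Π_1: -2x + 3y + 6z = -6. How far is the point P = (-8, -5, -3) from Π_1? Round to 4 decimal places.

1.5714

n·P − d = (-2)·(-8) + (3)·(-5) + (6)·(-3) − (-6) = -11; |n| = √49.
Distance = |-11| / √49 = 11/√49 ≈ 1.5714.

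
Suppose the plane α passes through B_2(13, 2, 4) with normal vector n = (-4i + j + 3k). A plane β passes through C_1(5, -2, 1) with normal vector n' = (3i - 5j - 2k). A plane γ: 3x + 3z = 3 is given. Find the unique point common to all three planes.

(6, 1, -5)

α: n·r = n·B_2 gives -4x + y + 3z = -38.
β: n'·r = n'·C_1 gives 3x - 5y - 2z = 23.
Solving the 3×3 linear system -4x + y + 3z = -38, 3x - 5y - 2z = 23, 3x + 3z = 3 (e.g. by elimination or Cramer's rule, determinant = 90) gives (6, 1, -5).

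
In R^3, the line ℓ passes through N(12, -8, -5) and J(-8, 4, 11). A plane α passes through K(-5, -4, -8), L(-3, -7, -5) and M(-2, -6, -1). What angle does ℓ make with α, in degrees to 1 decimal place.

43.0

A direction vector for ℓ is J − N = (-20, 12, 16).
KL = (2, -3, 3), KM = (3, -2, 7); a normal to α is KL × KM = (-15, -5, 5).
Using K: α has equation -15x - 5y + 5z = 55.
sin θ = |n·v| / (|n||v|) = |320| / (√275 · √800) = 0.68224.
θ ≈ 43.0°.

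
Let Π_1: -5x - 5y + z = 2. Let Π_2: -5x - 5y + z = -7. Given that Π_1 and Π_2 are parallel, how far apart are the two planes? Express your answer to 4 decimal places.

Same normal n = (-5, -5, 1) with |n| = √51; distance = |2 − (-7)| / |n| = 9/√51 ≈ 1.2603.

1.2603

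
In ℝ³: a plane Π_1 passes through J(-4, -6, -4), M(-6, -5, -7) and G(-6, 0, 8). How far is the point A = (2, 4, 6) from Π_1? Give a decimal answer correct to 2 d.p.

JM = (-2, 1, -3), JG = (-2, 6, 12); a normal to Π_1 is JM × JG = (30, 30, -10).
Using J: Π_1 has equation 30x + 30y - 10z = -260.
n·A − d = (30)·(2) + (30)·(4) + (-10)·(6) − (-260) = 380; |n| = √1900.
Distance = |380| / √1900 = 380/√1900 ≈ 8.72.

8.72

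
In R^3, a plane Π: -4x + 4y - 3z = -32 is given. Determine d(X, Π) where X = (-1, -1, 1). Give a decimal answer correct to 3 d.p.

n·X − d = (-4)·(-1) + (4)·(-1) + (-3)·(1) − (-32) = 29; |n| = √41.
Distance = |29| / √41 = 29/√41 ≈ 4.529.

4.529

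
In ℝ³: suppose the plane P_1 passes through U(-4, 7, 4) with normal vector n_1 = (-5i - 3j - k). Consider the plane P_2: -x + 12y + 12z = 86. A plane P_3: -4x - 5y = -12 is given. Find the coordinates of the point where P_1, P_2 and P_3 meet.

(-2, 4, 3)

P_1: n_1·r = n_1·U gives -5x - 3y - z = -5.
Solving the 3×3 linear system -5x - 3y - z = -5, -x + 12y + 12z = 86, -4x - 5y = -12 (e.g. by elimination or Cramer's rule, determinant = -209) gives (-2, 4, 3).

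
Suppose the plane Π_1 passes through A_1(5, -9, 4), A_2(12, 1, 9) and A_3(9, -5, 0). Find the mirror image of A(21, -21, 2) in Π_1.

(-9, 3, -4)

A_1A_2 = (7, 10, 5), A_1A_3 = (4, 4, -4); a normal to Π_1 is A_1A_2 × A_1A_3 = (-60, 48, -12).
Using A_1: Π_1 has equation -60x + 48y - 12z = -780.
λ = (n·A − d)/|n|² = (-2292 − (-780))/6048 = -1/4.
Reflection = A − 2λn = (21, -21, 2) − (-1/2)·(-60, 48, -12) = (-9, 3, -4).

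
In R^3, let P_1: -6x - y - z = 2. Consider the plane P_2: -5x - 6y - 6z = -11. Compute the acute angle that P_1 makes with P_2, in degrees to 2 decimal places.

46.23

cos θ = |n₁·n₂| / (|n₁||n₂|) = |42| / (√38 · √97).
θ = arccos(0.69179) ≈ 46.23°.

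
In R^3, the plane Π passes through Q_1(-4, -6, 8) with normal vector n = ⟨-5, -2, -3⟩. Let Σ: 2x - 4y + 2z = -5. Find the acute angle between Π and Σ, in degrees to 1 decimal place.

Π: n·r = n·Q_1 gives -5x - 2y - 3z = 8.
cos θ = |n₁·n₂| / (|n₁||n₂|) = |-8| / (√38 · √24).
θ = arccos(0.26491) ≈ 74.6°.

74.6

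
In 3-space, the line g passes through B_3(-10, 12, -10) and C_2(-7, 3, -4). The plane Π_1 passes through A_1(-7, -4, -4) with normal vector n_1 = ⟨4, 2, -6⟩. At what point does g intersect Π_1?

(-6, 0, -2)

A direction vector for g is C_2 − B_3 = (3, -9, 6).
Π_1: n_1·r = n_1·A_1 gives 4x + 2y - 6z = -12.
Substitute r = (-10, 12, -10) + t(3, -9, 6) into the plane: 44 + (-42)t = -12, so t = 4/3.
Intersection: (-10, 12, -10) + (4/3)·(3, -9, 6) = (-6, 0, -2).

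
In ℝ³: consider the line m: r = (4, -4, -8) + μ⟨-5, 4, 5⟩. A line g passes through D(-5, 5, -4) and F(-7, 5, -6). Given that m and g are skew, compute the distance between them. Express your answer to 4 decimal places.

3.3075

A direction vector for g is F − D = (-2, 0, -2).
Common perpendicular direction n = (-5, 4, 5) × (-2, 0, -2) = (-8, -20, 8).
With w = (-5, 5, -4) − (4, -4, -8) = (-9, 9, 4), w · n = -76.
Distance = |w · n| / |n| = |-76| / √528 ≈ 3.3075.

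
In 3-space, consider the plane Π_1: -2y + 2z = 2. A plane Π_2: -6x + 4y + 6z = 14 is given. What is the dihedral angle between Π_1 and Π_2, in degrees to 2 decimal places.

cos θ = |n₁·n₂| / (|n₁||n₂|) = |4| / (√8 · √88).
θ = arccos(0.15076) ≈ 81.33°.

81.33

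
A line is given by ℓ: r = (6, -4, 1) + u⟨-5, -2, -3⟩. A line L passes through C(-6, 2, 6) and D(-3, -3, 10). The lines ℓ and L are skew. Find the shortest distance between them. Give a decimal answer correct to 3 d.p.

A direction vector for L is D − C = (3, -5, 4).
Common perpendicular direction n = (-5, -2, -3) × (3, -5, 4) = (-23, 11, 31).
With w = (-6, 2, 6) − (6, -4, 1) = (-12, 6, 5), w · n = 497.
Distance = |w · n| / |n| = |497| / √1611 ≈ 12.383.

12.383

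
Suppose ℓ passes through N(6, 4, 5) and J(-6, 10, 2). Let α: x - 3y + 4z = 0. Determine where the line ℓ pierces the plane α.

(2, 6, 4)

A direction vector for ℓ is J − N = (-12, 6, -3).
Substitute r = (6, 4, 5) + t(-12, 6, -3) into the plane: 14 + (-42)t = 0, so t = 1/3.
Intersection: (6, 4, 5) + (1/3)·(-12, 6, -3) = (2, 6, 4).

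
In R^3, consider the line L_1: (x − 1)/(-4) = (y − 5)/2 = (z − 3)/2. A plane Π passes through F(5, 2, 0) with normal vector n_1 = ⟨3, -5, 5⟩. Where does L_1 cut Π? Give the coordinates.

(5, 3, 1)

L_1 has direction (-4, 2, 2) through (1, 5, 3).
Π: n_1·r = n_1·F gives 3x - 5y + 5z = 5.
Substitute r = (1, 5, 3) + t(-4, 2, 2) into the plane: -7 + (-12)t = 5, so t = -1.
Intersection: (1, 5, 3) + (-1)·(-4, 2, 2) = (5, 3, 1).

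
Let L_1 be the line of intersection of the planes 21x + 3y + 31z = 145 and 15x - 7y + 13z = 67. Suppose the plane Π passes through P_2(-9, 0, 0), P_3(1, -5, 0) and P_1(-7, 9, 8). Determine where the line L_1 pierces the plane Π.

(1, 0, 4)

Direction of L_1: (21, 3, 31) × (15, -7, 13) = (256, 192, -192).
A point on L_1: solving the two plane equations with x = -11 gives (-11, -9, 13).
P_2P_3 = (10, -5, 0), P_2P_1 = (2, 9, 8); a normal to Π is P_2P_3 × P_2P_1 = (-40, -80, 100).
Using P_2: Π has equation -40x - 80y + 100z = 360.
Substitute r = (-11, -9, 13) + t(256, 192, -192) into the plane: 2460 + (-44800)t = 360, so t = 3/64.
Intersection: (-11, -9, 13) + (3/64)·(256, 192, -192) = (1, 0, 4).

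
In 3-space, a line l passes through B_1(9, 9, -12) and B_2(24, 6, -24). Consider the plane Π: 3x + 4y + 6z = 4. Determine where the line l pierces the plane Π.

A direction vector for l is B_2 − B_1 = (15, -3, -12).
Substitute r = (9, 9, -12) + t(15, -3, -12) into the plane: -9 + (-39)t = 4, so t = -1/3.
Intersection: (9, 9, -12) + (-1/3)·(15, -3, -12) = (4, 10, -8).

(4, 10, -8)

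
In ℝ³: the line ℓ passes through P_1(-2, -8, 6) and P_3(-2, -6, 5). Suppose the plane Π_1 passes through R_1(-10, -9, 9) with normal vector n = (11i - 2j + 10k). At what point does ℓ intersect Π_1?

(-2, 0, 2)

A direction vector for ℓ is P_3 − P_1 = (0, 2, -1).
Π_1: n·r = n·R_1 gives 11x - 2y + 10z = -2.
Substitute r = (-2, -8, 6) + t(0, 2, -1) into the plane: 54 + (-14)t = -2, so t = 4.
Intersection: (-2, -8, 6) + 4·(0, 2, -1) = (-2, 0, 2).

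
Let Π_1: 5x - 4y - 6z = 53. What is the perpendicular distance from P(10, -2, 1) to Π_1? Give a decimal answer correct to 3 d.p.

0.114

n·P − d = (5)·(10) + (-4)·(-2) + (-6)·(1) − 53 = -1; |n| = √77.
Distance = |-1| / √77 = 1/√77 ≈ 0.114.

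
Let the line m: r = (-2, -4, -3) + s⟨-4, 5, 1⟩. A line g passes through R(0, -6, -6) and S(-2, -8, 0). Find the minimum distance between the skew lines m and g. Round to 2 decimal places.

0.79

A direction vector for g is S − R = (-2, -2, 6).
Common perpendicular direction n = (-4, 5, 1) × (-2, -2, 6) = (32, 22, 18).
With w = (0, -6, -6) − (-2, -4, -3) = (2, -2, -3), w · n = -34.
Distance = |w · n| / |n| = |-34| / √1832 ≈ 0.79.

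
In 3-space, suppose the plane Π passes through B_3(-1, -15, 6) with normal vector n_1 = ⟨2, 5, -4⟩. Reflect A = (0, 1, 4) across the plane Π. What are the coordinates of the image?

(-8, -19, 20)

Π: n_1·r = n_1·B_3 gives 2x + 5y - 4z = -101.
λ = (n·A − d)/|n|² = (-11 − (-101))/45 = 2.
Reflection = A − 2λn = (0, 1, 4) − 4·(2, 5, -4) = (-8, -19, 20).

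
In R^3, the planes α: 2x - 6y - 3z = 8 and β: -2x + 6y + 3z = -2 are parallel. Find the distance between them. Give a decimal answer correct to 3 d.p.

Rescale β by 1/(-1): 2x - 6y - 3z = 2. Then distance = |8 − 2| / √49 ≈ 0.857.

0.857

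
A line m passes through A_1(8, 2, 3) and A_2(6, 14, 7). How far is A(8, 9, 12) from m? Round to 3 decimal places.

A direction vector for m is A_2 − A_1 = (-2, 12, 4).
Taking (8, 2, 3) on m with direction v = (-2, 12, 4): w = A − (8, 2, 3) = (0, 7, 9), and w × v = (-80, -18, 14).
Distance = |w × v| / |v| = √6920 / √164 ≈ 6.496.

6.496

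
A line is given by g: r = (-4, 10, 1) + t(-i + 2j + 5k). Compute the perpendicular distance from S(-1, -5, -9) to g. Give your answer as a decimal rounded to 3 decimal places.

10.216

Taking (-4, 10, 1) on g with direction v = (-1, 2, 5): w = S − (-4, 10, 1) = (3, -15, -10), and w × v = (-55, -5, -9).
Distance = |w × v| / |v| = √3131 / √30 ≈ 10.216.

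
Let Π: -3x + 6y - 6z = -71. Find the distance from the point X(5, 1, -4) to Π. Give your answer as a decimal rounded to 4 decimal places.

n·X − d = (-3)·(5) + (6)·(1) + (-6)·(-4) − (-71) = 86; |n| = √81.
Distance = |86| / √81 = 86/√81 ≈ 9.5556.

9.5556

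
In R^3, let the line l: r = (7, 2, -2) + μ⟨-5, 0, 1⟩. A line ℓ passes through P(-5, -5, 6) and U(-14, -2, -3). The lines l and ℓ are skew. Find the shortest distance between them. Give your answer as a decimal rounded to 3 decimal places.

A direction vector for ℓ is U − P = (-9, 3, -9).
Common perpendicular direction n = (-5, 0, 1) × (-9, 3, -9) = (-3, -54, -15).
With w = (-5, -5, 6) − (7, 2, -2) = (-12, -7, 8), w · n = 294.
Distance = |w · n| / |n| = |294| / √3150 ≈ 5.238.

5.238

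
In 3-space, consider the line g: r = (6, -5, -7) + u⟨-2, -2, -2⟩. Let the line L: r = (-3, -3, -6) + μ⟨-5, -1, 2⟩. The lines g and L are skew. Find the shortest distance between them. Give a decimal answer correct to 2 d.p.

Common perpendicular direction n = (-2, -2, -2) × (-5, -1, 2) = (-6, 14, -8).
With w = (-3, -3, -6) − (6, -5, -7) = (-9, 2, 1), w · n = 74.
Distance = |w · n| / |n| = |74| / √296 ≈ 4.30.

4.30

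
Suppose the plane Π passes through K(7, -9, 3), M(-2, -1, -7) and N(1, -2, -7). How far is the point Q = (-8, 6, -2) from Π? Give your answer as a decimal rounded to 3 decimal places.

KM = (-9, 8, -10), KN = (-6, 7, -10); a normal to Π is KM × KN = (-10, -30, -15).
Using K: Π has equation -10x - 30y - 15z = 155.
n·Q − d = (-10)·(-8) + (-30)·(6) + (-15)·(-2) − 155 = -225; |n| = √1225.
Distance = |-225| / √1225 = 225/√1225 ≈ 6.429.

6.429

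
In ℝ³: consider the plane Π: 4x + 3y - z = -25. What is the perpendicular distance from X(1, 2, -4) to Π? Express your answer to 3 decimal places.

n·X − d = (4)·(1) + (3)·(2) + (-1)·(-4) − (-25) = 39; |n| = √26.
Distance = |39| / √26 = 39/√26 ≈ 7.649.

7.649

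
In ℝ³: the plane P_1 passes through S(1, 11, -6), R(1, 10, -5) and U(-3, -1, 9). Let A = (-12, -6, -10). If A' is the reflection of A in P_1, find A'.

(6, 18, 14)

SR = (0, -1, 1), SU = (-4, -12, 15); a normal to P_1 is SR × SU = (-3, -4, -4).
Using S: P_1 has equation -3x - 4y - 4z = -23.
λ = (n·A − d)/|n|² = (100 − (-23))/41 = 3.
Reflection = A − 2λn = (-12, -6, -10) − 6·(-3, -4, -4) = (6, 18, 14).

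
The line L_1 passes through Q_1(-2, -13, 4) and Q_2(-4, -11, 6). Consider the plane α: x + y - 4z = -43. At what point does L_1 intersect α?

(-5, -10, 7)

A direction vector for L_1 is Q_2 − Q_1 = (-2, 2, 2).
Substitute r = (-2, -13, 4) + t(-2, 2, 2) into the plane: -31 + (-8)t = -43, so t = 3/2.
Intersection: (-2, -13, 4) + (3/2)·(-2, 2, 2) = (-5, -10, 7).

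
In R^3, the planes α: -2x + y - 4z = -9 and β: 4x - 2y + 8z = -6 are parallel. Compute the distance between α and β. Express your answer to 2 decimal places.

2.62

Rescale β by 1/(-2): -2x + y - 4z = 3. Then distance = |-9 − 3| / √21 ≈ 2.62.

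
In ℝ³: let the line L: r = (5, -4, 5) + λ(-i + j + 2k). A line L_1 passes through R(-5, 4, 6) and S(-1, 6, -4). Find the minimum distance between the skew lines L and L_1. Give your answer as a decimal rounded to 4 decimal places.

7.6811

A direction vector for L_1 is S − R = (4, 2, -10).
Common perpendicular direction n = (-1, 1, 2) × (4, 2, -10) = (-14, -2, -6).
With w = (-5, 4, 6) − (5, -4, 5) = (-10, 8, 1), w · n = 118.
Distance = |w · n| / |n| = |118| / √236 ≈ 7.6811.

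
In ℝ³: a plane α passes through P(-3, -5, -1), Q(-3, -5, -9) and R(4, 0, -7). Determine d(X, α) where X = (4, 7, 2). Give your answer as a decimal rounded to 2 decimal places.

5.70

PQ = (0, 0, -8), PR = (7, 5, -6); a normal to α is PQ × PR = (40, -56, 0).
Using P: α has equation 40x - 56y = 160.
n·X − d = (40)·(4) + (-56)·(7) + (0)·(2) − 160 = -392; |n| = √4736.
Distance = |-392| / √4736 = 392/√4736 ≈ 5.70.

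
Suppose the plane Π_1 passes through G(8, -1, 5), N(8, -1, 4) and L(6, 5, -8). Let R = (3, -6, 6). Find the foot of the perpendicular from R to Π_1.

GN = (0, 0, -1), GL = (-2, 6, -13); a normal to Π_1 is GN × GL = (6, 2, 0).
Using G: Π_1 has equation 6x + 2y = 46.
Foot = R − λn with λ = (n·R − d)/|n|² = (6 − 46)/40 = -1.
Foot = (3, -6, 6) − (-1)·(6, 2, 0) = (9, -4, 6).

(9, -4, 6)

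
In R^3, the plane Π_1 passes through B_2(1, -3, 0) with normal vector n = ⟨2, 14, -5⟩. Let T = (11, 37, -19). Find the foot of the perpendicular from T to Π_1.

Π_1: n·r = n·B_2 gives 2x + 14y - 5z = -40.
Foot = T − λn with λ = (n·T − d)/|n|² = (635 − (-40))/225 = 3.
Foot = (11, 37, -19) − 3·(2, 14, -5) = (5, -5, -4).

(5, -5, -4)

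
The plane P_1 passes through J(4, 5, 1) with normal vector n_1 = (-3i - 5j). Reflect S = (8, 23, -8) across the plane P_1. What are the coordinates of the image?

P_1: n_1·r = n_1·J gives -3x - 5y = -37.
λ = (n·S − d)/|n|² = (-139 − (-37))/34 = -3.
Reflection = S − 2λn = (8, 23, -8) − (-6)·(-3, -5, 0) = (-10, -7, -8).

(-10, -7, -8)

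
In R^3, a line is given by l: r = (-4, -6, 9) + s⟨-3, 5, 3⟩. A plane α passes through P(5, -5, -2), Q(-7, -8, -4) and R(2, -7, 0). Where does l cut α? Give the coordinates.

(-1, -11, 6)

PQ = (-12, -3, -2), PR = (-3, -2, 2); a normal to α is PQ × PR = (-10, 30, 15).
Using P: α has equation -10x + 30y + 15z = -230.
Substitute r = (-4, -6, 9) + t(-3, 5, 3) into the plane: -5 + 225t = -230, so t = -1.
Intersection: (-4, -6, 9) + (-1)·(-3, 5, 3) = (-1, -11, 6).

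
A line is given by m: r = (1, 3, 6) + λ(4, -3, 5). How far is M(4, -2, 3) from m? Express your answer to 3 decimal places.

Taking (1, 3, 6) on m with direction v = (4, -3, 5): w = M − (1, 3, 6) = (3, -5, -3), and w × v = (-34, -27, 11).
Distance = |w × v| / |v| = √2006 / √50 ≈ 6.334.

6.334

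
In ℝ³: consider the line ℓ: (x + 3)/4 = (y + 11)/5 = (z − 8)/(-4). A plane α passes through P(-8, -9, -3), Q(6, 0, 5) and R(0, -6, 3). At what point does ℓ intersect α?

ℓ has direction (4, 5, -4) through (-3, -11, 8).
PQ = (14, 9, 8), PR = (8, 3, 6); a normal to α is PQ × PR = (30, -20, -30).
Using P: α has equation 30x - 20y - 30z = 30.
Substitute r = (-3, -11, 8) + t(4, 5, -4) into the plane: -110 + 140t = 30, so t = 1.
Intersection: (-3, -11, 8) + 1·(4, 5, -4) = (1, -6, 4).

(1, -6, 4)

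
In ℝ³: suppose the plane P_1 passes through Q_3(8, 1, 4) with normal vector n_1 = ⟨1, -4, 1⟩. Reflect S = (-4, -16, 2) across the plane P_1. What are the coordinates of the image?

(-10, 8, -4)

P_1: n_1·r = n_1·Q_3 gives x - 4y + z = 8.
λ = (n·S − d)/|n|² = (62 − 8)/18 = 3.
Reflection = S − 2λn = (-4, -16, 2) − 6·(1, -4, 1) = (-10, 8, -4).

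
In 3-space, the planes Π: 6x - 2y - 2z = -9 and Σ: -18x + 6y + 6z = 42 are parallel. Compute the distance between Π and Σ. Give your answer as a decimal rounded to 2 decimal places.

Rescale Σ by 1/(-3): 6x - 2y - 2z = -14. Then distance = |-9 − (-14)| / √44 ≈ 0.75.

0.75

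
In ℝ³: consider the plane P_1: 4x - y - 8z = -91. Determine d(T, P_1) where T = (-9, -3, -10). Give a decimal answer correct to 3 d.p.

n·T − d = (4)·(-9) + (-1)·(-3) + (-8)·(-10) − (-91) = 138; |n| = √81.
Distance = |138| / √81 = 138/√81 ≈ 15.333.

15.333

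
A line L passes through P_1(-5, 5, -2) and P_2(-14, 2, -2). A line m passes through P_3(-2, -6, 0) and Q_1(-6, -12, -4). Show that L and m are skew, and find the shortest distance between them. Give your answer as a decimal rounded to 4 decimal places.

A direction vector for L is P_2 − P_1 = (-9, -3, 0).
A direction vector for m is Q_1 − P_3 = (-4, -6, -4).
Common perpendicular direction n = (-9, -3, 0) × (-4, -6, -4) = (12, -36, 42).
With w = (-2, -6, 0) − (-5, 5, -2) = (3, -11, 2), w · n = 516.
Since n ≠ 0 the lines are not parallel, and w · n = 516 ≠ 0 so they do not intersect; hence they are skew.
Distance = |w · n| / |n| = |516| / √3204 ≈ 9.1160.

9.1160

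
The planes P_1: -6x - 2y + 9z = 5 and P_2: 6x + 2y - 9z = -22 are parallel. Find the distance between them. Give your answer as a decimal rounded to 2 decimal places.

Rescale P_2 by 1/(-1): -6x - 2y + 9z = 22. Then distance = |5 − 22| / √121 ≈ 1.55.

1.55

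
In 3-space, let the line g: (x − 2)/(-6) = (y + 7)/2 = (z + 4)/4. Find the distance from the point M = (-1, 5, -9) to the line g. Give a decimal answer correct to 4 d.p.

13.0137

g has direction (-6, 2, 4) through (2, -7, -4).
Taking (2, -7, -4) on g with direction v = (-6, 2, 4): w = M − (2, -7, -4) = (-3, 12, -5), and w × v = (58, 42, 66).
Distance = |w × v| / |v| = √9484 / √56 ≈ 13.0137.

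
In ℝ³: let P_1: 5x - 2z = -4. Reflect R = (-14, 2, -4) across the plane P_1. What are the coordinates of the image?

λ = (n·R − d)/|n|² = (-62 − (-4))/29 = -2.
Reflection = R − 2λn = (-14, 2, -4) − (-4)·(5, 0, -2) = (6, 2, -12).

(6, 2, -12)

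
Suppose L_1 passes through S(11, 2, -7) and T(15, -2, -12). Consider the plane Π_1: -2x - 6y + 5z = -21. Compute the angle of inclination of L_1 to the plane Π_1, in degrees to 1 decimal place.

8.5

A direction vector for L_1 is T − S = (4, -4, -5).
sin θ = |n·v| / (|n||v|) = |-9| / (√65 · √57) = 0.14786.
θ ≈ 8.5°.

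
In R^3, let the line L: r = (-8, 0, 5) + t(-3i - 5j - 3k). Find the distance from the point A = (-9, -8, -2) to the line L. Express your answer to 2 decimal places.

Taking (-8, 0, 5) on L with direction v = (-3, -5, -3): w = A − (-8, 0, 5) = (-1, -8, -7), and w × v = (-11, 18, -19).
Distance = |w × v| / |v| = √806 / √43 ≈ 4.33.

4.33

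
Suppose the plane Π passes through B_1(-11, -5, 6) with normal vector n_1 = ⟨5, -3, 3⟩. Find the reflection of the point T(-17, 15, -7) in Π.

(13, -3, 11)

Π: n_1·r = n_1·B_1 gives 5x - 3y + 3z = -22.
λ = (n·T − d)/|n|² = (-151 − (-22))/43 = -3.
Reflection = T − 2λn = (-17, 15, -7) − (-6)·(5, -3, 3) = (13, -3, 11).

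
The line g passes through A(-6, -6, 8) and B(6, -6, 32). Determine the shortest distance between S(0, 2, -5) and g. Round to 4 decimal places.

A direction vector for g is B − A = (12, 0, 24).
Taking (-6, -6, 8) on g with direction v = (12, 0, 24): w = S − (-6, -6, 8) = (6, 8, -13), and w × v = (192, -300, -96).
Distance = |w × v| / |v| = √136080 / √720 ≈ 13.7477.

13.7477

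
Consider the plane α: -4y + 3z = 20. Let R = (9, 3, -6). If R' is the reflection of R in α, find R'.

(9, -13, 6)

λ = (n·R − d)/|n|² = (-30 − 20)/25 = -2.
Reflection = R − 2λn = (9, 3, -6) − (-4)·(0, -4, 3) = (9, -13, 6).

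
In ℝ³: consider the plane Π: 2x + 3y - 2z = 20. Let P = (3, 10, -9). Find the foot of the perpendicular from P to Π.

Foot = P − λn with λ = (n·P − d)/|n|² = (54 − 20)/17 = 2.
Foot = (3, 10, -9) − 2·(2, 3, -2) = (-1, 4, -5).

(-1, 4, -5)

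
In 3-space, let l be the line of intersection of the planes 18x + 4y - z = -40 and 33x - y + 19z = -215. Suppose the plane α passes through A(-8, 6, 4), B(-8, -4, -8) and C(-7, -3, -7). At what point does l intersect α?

Direction of l: (18, 4, -1) × (33, -1, 19) = (75, -375, -150).
A point on l: solving the two plane equations with x = -4 gives (-4, 7, -4).
AB = (0, -10, -12), AC = (1, -9, -11); a normal to α is AB × AC = (2, -12, 10).
Using A: α has equation 2x - 12y + 10z = -48.
Substitute r = (-4, 7, -4) + t(75, -375, -150) into the plane: -132 + 3150t = -48, so t = 2/75.
Intersection: (-4, 7, -4) + (2/75)·(75, -375, -150) = (-2, -3, -8).

(-2, -3, -8)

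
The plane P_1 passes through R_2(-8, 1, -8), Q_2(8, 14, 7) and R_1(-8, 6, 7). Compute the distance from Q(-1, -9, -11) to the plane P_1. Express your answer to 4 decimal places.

R_2Q_2 = (16, 13, 15), R_2R_1 = (0, 5, 15); a normal to P_1 is R_2Q_2 × R_2R_1 = (120, -240, 80).
Using R_2: P_1 has equation 120x - 240y + 80z = -1840.
n·Q − d = (120)·(-1) + (-240)·(-9) + (80)·(-11) − (-1840) = 3000; |n| = √78400.
Distance = |3000| / √78400 = 3000/√78400 ≈ 10.7143.

10.7143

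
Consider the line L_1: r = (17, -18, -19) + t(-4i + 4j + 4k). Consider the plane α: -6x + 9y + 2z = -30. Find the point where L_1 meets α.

Substitute r = (17, -18, -19) + t(-4, 4, 4) into the plane: -302 + 68t = -30, so t = 4.
Intersection: (17, -18, -19) + 4·(-4, 4, 4) = (1, -2, -3).

(1, -2, -3)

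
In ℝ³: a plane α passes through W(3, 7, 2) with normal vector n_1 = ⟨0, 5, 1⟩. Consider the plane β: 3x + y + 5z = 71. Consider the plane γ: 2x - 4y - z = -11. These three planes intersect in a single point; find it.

(10, 6, 7)

α: n_1·r = n_1·W gives 5y + z = 37.
Solving the 3×3 linear system 5y + z = 37, 3x + y + 5z = 71, 2x - 4y - z = -11 (e.g. by elimination or Cramer's rule, determinant = 51) gives (10, 6, 7).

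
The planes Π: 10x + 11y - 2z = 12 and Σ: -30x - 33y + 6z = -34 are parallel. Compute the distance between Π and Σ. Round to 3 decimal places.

Rescale Σ by 1/(-3): 10x + 11y - 2z = 34/3. Then distance = |12 − (34/3)| / √225 ≈ 0.044.

0.044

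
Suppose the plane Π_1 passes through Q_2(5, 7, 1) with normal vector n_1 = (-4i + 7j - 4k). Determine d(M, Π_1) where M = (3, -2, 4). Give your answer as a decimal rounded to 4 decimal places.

7.4444

Π_1: n_1·r = n_1·Q_2 gives -4x + 7y - 4z = 25.
n·M − d = (-4)·(3) + (7)·(-2) + (-4)·(4) − 25 = -67; |n| = √81.
Distance = |-67| / √81 = 67/√81 ≈ 7.4444.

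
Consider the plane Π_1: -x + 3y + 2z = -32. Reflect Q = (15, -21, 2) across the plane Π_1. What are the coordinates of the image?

λ = (n·Q − d)/|n|² = (-74 − (-32))/14 = -3.
Reflection = Q − 2λn = (15, -21, 2) − (-6)·(-1, 3, 2) = (9, -3, 14).

(9, -3, 14)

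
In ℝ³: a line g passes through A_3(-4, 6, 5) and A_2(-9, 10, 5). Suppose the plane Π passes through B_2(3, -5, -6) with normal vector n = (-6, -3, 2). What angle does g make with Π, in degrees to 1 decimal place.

23.7

A direction vector for g is A_2 − A_3 = (-5, 4, 0).
Π: n·r = n·B_2 gives -6x - 3y + 2z = -15.
sin θ = |n·v| / (|n||v|) = |18| / (√49 · √41) = 0.40159.
θ ≈ 23.7°.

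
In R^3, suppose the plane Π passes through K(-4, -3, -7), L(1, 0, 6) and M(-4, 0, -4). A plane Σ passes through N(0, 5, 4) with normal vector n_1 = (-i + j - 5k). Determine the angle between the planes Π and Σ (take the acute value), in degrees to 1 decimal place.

71.7

KL = (5, 3, 13), KM = (0, 3, 3); a normal to Π is KL × KM = (-30, -15, 15).
Using K: Π has equation -30x - 15y + 15z = 60.
Σ: n_1·r = n_1·N gives -x + y - 5z = -15.
cos θ = |n₁·n₂| / (|n₁||n₂|) = |-60| / (√1350 · √27).
θ = arccos(0.31427) ≈ 71.7°.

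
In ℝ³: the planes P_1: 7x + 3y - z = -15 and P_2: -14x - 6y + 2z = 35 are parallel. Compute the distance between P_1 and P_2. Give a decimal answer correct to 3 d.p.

Rescale P_2 by 1/(-2): 7x + 3y - z = -35/2. Then distance = |-15 − (-35/2)| / √59 ≈ 0.325.

0.325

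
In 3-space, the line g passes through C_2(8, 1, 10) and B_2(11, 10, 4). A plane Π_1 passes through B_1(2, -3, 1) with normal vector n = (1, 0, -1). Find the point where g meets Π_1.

(9, 4, 8)

A direction vector for g is B_2 − C_2 = (3, 9, -6).
Π_1: n·r = n·B_1 gives x - z = 1.
Substitute r = (8, 1, 10) + t(3, 9, -6) into the plane: -2 + 9t = 1, so t = 1/3.
Intersection: (8, 1, 10) + (1/3)·(3, 9, -6) = (9, 4, 8).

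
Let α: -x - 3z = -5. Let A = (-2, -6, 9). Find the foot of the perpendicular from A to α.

(-4, -6, 3)

Foot = A − λn with λ = (n·A − d)/|n|² = (-25 − (-5))/10 = -2.
Foot = (-2, -6, 9) − (-2)·(-1, 0, -3) = (-4, -6, 3).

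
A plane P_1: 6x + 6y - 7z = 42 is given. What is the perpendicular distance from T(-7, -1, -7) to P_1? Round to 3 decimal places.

n·T − d = (6)·(-7) + (6)·(-1) + (-7)·(-7) − 42 = -41; |n| = √121.
Distance = |-41| / √121 = 41/√121 ≈ 3.727.

3.727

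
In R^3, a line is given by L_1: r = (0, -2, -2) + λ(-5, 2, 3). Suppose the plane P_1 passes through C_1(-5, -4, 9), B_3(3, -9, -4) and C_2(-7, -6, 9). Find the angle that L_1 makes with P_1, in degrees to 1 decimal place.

C_1B_3 = (8, -5, -13), C_1C_2 = (-2, -2, 0); a normal to P_1 is C_1B_3 × C_1C_2 = (-26, 26, -26).
Using C_1: P_1 has equation -26x + 26y - 26z = -208.
sin θ = |n·v| / (|n||v|) = |104| / (√2028 · √38) = 0.37463.
θ ≈ 22.0°.

22.0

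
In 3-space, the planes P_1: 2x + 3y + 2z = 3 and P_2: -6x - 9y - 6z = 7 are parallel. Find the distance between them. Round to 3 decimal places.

Rescale P_2 by 1/(-3): 2x + 3y + 2z = -7/3. Then distance = |3 − (-7/3)| / √17 ≈ 1.294.

1.294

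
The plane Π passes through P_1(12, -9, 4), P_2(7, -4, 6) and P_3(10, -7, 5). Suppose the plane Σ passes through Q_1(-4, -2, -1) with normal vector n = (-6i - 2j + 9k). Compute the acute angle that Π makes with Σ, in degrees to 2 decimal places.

59.05

P_1P_2 = (-5, 5, 2), P_1P_3 = (-2, 2, 1); a normal to Π is P_1P_2 × P_1P_3 = (1, 1, 0).
Using P_1: Π has equation x + y = 3.
Σ: n·r = n·Q_1 gives -6x - 2y + 9z = 19.
cos θ = |n₁·n₂| / (|n₁||n₂|) = |-8| / (√2 · √121).
θ = arccos(0.51426) ≈ 59.05°.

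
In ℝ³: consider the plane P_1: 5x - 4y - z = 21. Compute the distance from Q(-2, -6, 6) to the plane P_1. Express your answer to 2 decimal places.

2.01

n·Q − d = (5)·(-2) + (-4)·(-6) + (-1)·(6) − 21 = -13; |n| = √42.
Distance = |-13| / √42 = 13/√42 ≈ 2.01.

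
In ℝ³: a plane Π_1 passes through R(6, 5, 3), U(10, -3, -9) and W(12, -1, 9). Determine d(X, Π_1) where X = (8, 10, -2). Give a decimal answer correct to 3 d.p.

RU = (4, -8, -12), RW = (6, -6, 6); a normal to Π_1 is RU × RW = (-120, -96, 24).
Using R: Π_1 has equation -120x - 96y + 24z = -1128.
n·X − d = (-120)·(8) + (-96)·(10) + (24)·(-2) − (-1128) = -840; |n| = √24192.
Distance = |-840| / √24192 = 840/√24192 ≈ 5.401.

5.401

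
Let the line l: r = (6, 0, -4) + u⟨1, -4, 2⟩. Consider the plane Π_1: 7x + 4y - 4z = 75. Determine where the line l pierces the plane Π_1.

Substitute r = (6, 0, -4) + t(1, -4, 2) into the plane: 58 + (-17)t = 75, so t = -1.
Intersection: (6, 0, -4) + (-1)·(1, -4, 2) = (5, 4, -6).

(5, 4, -6)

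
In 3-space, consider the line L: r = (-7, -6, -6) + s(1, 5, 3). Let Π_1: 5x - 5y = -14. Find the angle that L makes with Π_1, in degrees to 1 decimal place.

sin θ = |n·v| / (|n||v|) = |-20| / (√50 · √35) = 0.47809.
θ ≈ 28.6°.

28.6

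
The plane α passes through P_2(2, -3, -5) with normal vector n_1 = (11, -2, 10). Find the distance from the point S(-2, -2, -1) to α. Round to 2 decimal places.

α: n_1·r = n_1·P_2 gives 11x - 2y + 10z = -22.
n·S − d = (11)·(-2) + (-2)·(-2) + (10)·(-1) − (-22) = -6; |n| = √225.
Distance = |-6| / √225 = 6/√225 ≈ 0.40.

0.40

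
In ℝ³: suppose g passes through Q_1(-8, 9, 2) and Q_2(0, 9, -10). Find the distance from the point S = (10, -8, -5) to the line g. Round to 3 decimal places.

A direction vector for g is Q_2 − Q_1 = (8, 0, -12).
Taking (-8, 9, 2) on g with direction v = (8, 0, -12): w = S − (-8, 9, 2) = (18, -17, -7), and w × v = (204, 160, 136).
Distance = |w × v| / |v| = √85712 / √208 ≈ 20.300.

20.300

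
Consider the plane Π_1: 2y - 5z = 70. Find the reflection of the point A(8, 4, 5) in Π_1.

λ = (n·A − d)/|n|² = (-17 − 70)/29 = -3.
Reflection = A − 2λn = (8, 4, 5) − (-6)·(0, 2, -5) = (8, 16, -25).

(8, 16, -25)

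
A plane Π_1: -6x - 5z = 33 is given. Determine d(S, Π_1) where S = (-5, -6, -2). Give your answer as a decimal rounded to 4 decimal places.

n·S − d = (-6)·(-5) + (0)·(-6) + (-5)·(-2) − 33 = 7; |n| = √61.
Distance = |7| / √61 = 7/√61 ≈ 0.8963.

0.8963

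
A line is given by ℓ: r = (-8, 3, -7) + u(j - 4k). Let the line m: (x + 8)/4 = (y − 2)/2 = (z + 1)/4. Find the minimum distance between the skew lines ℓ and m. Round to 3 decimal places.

0.392

m has direction (4, 2, 4) through (-8, 2, -1).
Common perpendicular direction n = (0, 1, -4) × (4, 2, 4) = (12, -16, -4).
With w = (-8, 2, -1) − (-8, 3, -7) = (0, -1, 6), w · n = -8.
Distance = |w · n| / |n| = |-8| / √416 ≈ 0.392.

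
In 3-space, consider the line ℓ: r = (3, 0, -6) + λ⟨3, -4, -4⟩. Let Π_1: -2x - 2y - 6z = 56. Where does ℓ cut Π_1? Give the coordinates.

(6, -4, -10)

Substitute r = (3, 0, -6) + t(3, -4, -4) into the plane: 30 + 26t = 56, so t = 1.
Intersection: (3, 0, -6) + 1·(3, -4, -4) = (6, -4, -10).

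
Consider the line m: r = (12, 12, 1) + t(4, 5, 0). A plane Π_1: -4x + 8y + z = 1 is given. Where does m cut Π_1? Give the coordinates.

Substitute r = (12, 12, 1) + t(4, 5, 0) into the plane: 49 + 24t = 1, so t = -2.
Intersection: (12, 12, 1) + (-2)·(4, 5, 0) = (4, 2, 1).

(4, 2, 1)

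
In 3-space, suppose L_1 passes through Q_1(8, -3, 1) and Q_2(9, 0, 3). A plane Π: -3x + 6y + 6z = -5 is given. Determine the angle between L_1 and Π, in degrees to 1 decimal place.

53.3

A direction vector for L_1 is Q_2 − Q_1 = (1, 3, 2).
sin θ = |n·v| / (|n||v|) = |27| / (√81 · √14) = 0.80178.
θ ≈ 53.3°.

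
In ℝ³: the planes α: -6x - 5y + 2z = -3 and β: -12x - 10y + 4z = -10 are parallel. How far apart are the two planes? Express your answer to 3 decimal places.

Rescale β by 1/2: -6x - 5y + 2z = -5. Then distance = |-3 − (-5)| / √65 ≈ 0.248.

0.248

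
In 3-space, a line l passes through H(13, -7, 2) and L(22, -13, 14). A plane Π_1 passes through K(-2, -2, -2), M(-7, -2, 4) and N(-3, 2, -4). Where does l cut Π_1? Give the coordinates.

(4, -1, -10)

A direction vector for l is L − H = (9, -6, 12).
KM = (-5, 0, 6), KN = (-1, 4, -2); a normal to Π_1 is KM × KN = (-24, -16, -20).
Using K: Π_1 has equation -24x - 16y - 20z = 120.
Substitute r = (13, -7, 2) + t(9, -6, 12) into the plane: -240 + (-360)t = 120, so t = -1.
Intersection: (13, -7, 2) + (-1)·(9, -6, 12) = (4, -1, -10).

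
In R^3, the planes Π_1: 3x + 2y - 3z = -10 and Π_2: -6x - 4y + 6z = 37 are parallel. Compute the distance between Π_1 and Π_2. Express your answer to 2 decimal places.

Rescale Π_2 by 1/(-2): 3x + 2y - 3z = -37/2. Then distance = |-10 − (-37/2)| / √22 ≈ 1.81.

1.81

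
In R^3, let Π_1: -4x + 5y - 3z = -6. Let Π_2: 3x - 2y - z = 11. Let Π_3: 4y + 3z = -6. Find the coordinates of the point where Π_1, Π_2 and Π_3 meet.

(3, 0, -2)

Solving the 3×3 linear system -4x + 5y - 3z = -6, 3x - 2y - z = 11, 4y + 3z = -6 (e.g. by elimination or Cramer's rule, determinant = -73) gives (3, 0, -2).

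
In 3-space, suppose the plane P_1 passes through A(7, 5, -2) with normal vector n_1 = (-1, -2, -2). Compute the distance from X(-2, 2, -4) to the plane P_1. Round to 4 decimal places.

6.3333

P_1: n_1·r = n_1·A gives -x - 2y - 2z = -13.
n·X − d = (-1)·(-2) + (-2)·(2) + (-2)·(-4) − (-13) = 19; |n| = √9.
Distance = |19| / √9 = 19/√9 ≈ 6.3333.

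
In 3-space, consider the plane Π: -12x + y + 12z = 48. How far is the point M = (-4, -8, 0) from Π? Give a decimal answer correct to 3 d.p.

n·M − d = (-12)·(-4) + (1)·(-8) + (12)·(0) − 48 = -8; |n| = √289.
Distance = |-8| / √289 = 8/√289 ≈ 0.471.

0.471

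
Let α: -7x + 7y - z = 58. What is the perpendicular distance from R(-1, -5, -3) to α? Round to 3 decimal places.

8.342

n·R − d = (-7)·(-1) + (7)·(-5) + (-1)·(-3) − 58 = -83; |n| = √99.
Distance = |-83| / √99 = 83/√99 ≈ 8.342.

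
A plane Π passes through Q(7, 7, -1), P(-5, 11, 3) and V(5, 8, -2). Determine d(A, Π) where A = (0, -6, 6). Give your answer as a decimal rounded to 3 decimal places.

13.145

QP = (-12, 4, 4), QV = (-2, 1, -1); a normal to Π is QP × QV = (-8, -20, -4).
Using Q: Π has equation -8x - 20y - 4z = -192.
n·A − d = (-8)·(0) + (-20)·(-6) + (-4)·(6) − (-192) = 288; |n| = √480.
Distance = |288| / √480 = 288/√480 ≈ 13.145.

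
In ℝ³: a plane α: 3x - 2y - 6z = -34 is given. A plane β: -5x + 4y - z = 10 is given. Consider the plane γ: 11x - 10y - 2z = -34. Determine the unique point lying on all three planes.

Solving the 3×3 linear system 3x - 2y - 6z = -34, -5x + 4y - z = 10, 11x - 10y - 2z = -34 (e.g. by elimination or Cramer's rule, determinant = -48) gives (-6, -4, 4).

(-6, -4, 4)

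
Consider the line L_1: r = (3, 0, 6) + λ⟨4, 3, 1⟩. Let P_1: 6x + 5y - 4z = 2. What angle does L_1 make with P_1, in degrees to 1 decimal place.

sin θ = |n·v| / (|n||v|) = |35| / (√77 · √26) = 0.78223.
θ ≈ 51.5°.

51.5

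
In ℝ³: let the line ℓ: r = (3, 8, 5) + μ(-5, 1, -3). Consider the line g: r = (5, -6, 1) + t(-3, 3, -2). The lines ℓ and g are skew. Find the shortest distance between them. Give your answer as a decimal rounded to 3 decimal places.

5.456

Common perpendicular direction n = (-5, 1, -3) × (-3, 3, -2) = (7, -1, -12).
With w = (5, -6, 1) − (3, 8, 5) = (2, -14, -4), w · n = 76.
Distance = |w · n| / |n| = |76| / √194 ≈ 5.456.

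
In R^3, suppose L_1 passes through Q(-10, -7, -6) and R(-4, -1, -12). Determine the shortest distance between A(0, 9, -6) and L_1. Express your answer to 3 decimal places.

A direction vector for L_1 is R − Q = (6, 6, -6).
Taking (-10, -7, -6) on L_1 with direction v = (6, 6, -6): w = A − (-10, -7, -6) = (10, 16, 0), and w × v = (-96, 60, -36).
Distance = |w × v| / |v| = √14112 / √108 ≈ 11.431.

11.431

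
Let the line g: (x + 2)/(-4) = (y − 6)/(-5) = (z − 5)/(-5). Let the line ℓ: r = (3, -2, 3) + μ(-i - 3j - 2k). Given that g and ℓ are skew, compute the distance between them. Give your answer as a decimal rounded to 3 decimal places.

1.646

g has direction (-4, -5, -5) through (-2, 6, 5).
Common perpendicular direction n = (-4, -5, -5) × (-1, -3, -2) = (-5, -3, 7).
With w = (3, -2, 3) − (-2, 6, 5) = (5, -8, -2), w · n = -15.
Distance = |w · n| / |n| = |-15| / √83 ≈ 1.646.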